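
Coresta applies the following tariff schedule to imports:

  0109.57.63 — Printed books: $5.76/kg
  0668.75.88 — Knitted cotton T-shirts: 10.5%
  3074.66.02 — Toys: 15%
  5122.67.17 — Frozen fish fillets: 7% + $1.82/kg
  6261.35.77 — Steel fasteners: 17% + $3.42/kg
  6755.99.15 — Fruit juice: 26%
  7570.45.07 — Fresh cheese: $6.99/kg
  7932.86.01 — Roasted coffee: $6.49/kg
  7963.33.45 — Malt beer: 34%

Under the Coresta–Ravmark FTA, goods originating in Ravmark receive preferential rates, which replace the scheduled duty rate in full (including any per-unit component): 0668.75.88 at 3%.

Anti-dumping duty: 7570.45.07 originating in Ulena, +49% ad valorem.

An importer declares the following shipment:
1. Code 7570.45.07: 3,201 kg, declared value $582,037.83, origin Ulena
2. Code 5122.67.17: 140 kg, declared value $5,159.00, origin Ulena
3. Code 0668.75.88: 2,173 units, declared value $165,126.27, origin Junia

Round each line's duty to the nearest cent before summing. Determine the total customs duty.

$325,527.72

Line 1 (7570.45.07, Ulena, 3,201 kg, $582,037.83):
Base rate for 7570.45.07 is $6.99/kg.
Additional duty on 7570.45.07 from Ulena: +49% ad valorem. Applied ad valorem rate = 49%.
Duty = $582,037.83 × 49% + 3,201 × $6.99 = $307,573.53.
Line 2 (5122.67.17, Ulena, 140 kg, $5,159.00):
Base rate for 5122.67.17 is 7% + $1.82/kg.
Duty = $5,159.00 × 7% + 140 × $1.82 = $615.93.
Line 3 (0668.75.88, Junia, 2,173 units, $165,126.27):
Base rate for 0668.75.88 is 10.5%.
0668.75.88 has an FTA preferential rate, but origin Junia is not Ravmark; base rate stands.
Duty = $165,126.27 × 10.5% = $17,338.26.
Total = $307,573.53 + $615.93 + $17,338.26 = $325,527.72.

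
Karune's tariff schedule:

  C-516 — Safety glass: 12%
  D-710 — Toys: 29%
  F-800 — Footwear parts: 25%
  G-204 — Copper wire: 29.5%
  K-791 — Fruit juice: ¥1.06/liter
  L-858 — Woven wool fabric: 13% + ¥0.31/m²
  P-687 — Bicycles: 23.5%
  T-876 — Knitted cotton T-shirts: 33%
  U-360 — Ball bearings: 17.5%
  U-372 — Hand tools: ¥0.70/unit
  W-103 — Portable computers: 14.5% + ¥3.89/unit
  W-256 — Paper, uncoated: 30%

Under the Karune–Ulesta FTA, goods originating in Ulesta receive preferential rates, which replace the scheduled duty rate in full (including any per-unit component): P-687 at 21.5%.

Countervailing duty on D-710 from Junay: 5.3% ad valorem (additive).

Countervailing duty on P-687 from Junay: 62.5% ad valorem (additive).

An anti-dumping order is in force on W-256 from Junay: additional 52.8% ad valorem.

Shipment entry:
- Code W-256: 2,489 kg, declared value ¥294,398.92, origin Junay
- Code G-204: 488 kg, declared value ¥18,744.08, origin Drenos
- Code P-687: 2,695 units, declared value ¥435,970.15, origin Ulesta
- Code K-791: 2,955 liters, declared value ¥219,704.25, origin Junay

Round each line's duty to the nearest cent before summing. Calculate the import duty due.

¥346,157.69

Line 1 (W-256, Junay, 2,489 kg, ¥294,398.92):
Base rate for W-256 is 30%.
Additional duty on W-256 from Junay: +52.8%. Applied ad valorem rate: 30% + 52.8% = 82.8%.
Duty = ¥294,398.92 × 82.8% = ¥243,762.31.
Line 2 (G-204, Drenos, 488 kg, ¥18,744.08):
Base rate for G-204 is 29.5%.
Duty = ¥18,744.08 × 29.5% = ¥5,529.50.
Line 3 (P-687, Ulesta, 2,695 units, ¥435,970.15):
Base rate for P-687 is 23.5%.
Origin Ulesta qualifies under the Karune–Ulesta agreement and P-687 is covered: preferential rate 21.5% applies instead.
The additional-duty order on P-687 targets Junay, not Ulesta; it does not apply.
Duty = ¥435,970.15 × 21.5% = ¥93,733.58.
Line 4 (K-791, Junay, 2,955 liters, ¥219,704.25):
Base rate for K-791 is ¥1.06/liter.
Duty = 2,955 × ¥1.06 = ¥3,132.30.
Total = ¥243,762.31 + ¥5,529.50 + ¥93,733.58 + ¥3,132.30 = ¥346,157.69.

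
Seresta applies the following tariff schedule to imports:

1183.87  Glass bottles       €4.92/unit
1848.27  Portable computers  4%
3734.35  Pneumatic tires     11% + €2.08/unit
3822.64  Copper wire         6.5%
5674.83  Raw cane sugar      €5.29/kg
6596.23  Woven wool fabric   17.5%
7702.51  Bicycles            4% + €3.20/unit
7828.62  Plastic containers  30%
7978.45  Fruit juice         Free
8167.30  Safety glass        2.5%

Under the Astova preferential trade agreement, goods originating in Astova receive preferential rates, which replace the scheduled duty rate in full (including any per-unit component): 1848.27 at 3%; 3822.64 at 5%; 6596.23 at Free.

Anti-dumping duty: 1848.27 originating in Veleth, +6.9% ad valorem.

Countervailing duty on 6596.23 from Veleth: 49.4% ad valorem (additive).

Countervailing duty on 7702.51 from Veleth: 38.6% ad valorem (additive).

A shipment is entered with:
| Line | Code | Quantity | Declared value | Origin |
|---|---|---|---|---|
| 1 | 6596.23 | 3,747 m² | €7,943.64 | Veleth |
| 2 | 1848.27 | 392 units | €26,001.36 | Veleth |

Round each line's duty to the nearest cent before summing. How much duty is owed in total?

€8,148.45

Line 1 (6596.23, Veleth, 3,747 m², €7,943.64):
Base rate for 6596.23 is 17.5%.
6596.23 has an FTA preferential rate, but origin Veleth is not Astova; base rate stands.
Additional duty on 6596.23 from Veleth: +49.4%. Applied ad valorem rate: 17.5% + 49.4% = 66.9%.
Duty = €7,943.64 × 66.9% = €5,314.30.
Line 2 (1848.27, Veleth, 392 units, €26,001.36):
Base rate for 1848.27 is 4%.
1848.27 has an FTA preferential rate, but origin Veleth is not Astova; base rate stands.
Additional duty on 1848.27 from Veleth: +6.9%. Applied ad valorem rate: 4% + 6.9% = 10.9%.
Duty = €26,001.36 × 10.9% = €2,834.15.
Total = €5,314.30 + €2,834.15 = €8,148.45.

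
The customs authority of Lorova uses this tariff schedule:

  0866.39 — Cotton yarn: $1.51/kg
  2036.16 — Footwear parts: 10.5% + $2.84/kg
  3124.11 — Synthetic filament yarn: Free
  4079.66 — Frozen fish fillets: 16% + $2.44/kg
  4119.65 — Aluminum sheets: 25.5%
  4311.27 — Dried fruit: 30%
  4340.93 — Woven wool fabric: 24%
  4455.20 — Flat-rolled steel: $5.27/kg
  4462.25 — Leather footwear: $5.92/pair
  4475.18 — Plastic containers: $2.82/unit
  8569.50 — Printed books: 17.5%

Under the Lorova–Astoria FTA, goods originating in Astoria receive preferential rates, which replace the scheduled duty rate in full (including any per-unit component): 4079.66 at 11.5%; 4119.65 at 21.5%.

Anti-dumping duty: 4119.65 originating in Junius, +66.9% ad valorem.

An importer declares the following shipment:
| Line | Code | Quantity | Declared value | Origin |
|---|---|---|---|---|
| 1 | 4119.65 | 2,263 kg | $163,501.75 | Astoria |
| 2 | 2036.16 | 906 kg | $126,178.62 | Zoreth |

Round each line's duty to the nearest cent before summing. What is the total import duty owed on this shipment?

Line 1 (4119.65, Astoria, 2,263 kg, $163,501.75):
Base rate for 4119.65 is 25.5%.
Origin Astoria qualifies under the Lorova–Astoria agreement and 4119.65 is covered: preferential rate 21.5% applies instead.
The additional-duty order on 4119.65 targets Junius, not Astoria; it does not apply.
Duty = $163,501.75 × 21.5% = $35,152.88.
Line 2 (2036.16, Zoreth, 906 kg, $126,178.62):
Base rate for 2036.16 is 10.5% + $2.84/kg.
Duty = $126,178.62 × 10.5% + 906 × $2.84 = $15,821.80.
Total = $35,152.88 + $15,821.80 = $50,974.68.

$50,974.68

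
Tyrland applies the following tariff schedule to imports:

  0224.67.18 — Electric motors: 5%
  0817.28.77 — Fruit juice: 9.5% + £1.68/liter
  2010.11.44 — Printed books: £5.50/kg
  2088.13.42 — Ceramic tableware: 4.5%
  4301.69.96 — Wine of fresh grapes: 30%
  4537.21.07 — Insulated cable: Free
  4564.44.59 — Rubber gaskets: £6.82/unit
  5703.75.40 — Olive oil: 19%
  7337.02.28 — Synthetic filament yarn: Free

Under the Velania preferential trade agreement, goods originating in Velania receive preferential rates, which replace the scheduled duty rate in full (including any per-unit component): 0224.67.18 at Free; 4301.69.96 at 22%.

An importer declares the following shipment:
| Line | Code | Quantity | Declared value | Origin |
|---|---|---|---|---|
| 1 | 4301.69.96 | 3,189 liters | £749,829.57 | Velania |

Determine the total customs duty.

£164,962.51

Line 1 (4301.69.96, Velania, 3,189 liters, £749,829.57):
Base rate for 4301.69.96 is 30%.
Origin Velania qualifies under the Tyrland–Velania agreement and 4301.69.96 is covered: preferential rate 22% applies instead.
Duty = £749,829.57 × 22% = £164,962.51.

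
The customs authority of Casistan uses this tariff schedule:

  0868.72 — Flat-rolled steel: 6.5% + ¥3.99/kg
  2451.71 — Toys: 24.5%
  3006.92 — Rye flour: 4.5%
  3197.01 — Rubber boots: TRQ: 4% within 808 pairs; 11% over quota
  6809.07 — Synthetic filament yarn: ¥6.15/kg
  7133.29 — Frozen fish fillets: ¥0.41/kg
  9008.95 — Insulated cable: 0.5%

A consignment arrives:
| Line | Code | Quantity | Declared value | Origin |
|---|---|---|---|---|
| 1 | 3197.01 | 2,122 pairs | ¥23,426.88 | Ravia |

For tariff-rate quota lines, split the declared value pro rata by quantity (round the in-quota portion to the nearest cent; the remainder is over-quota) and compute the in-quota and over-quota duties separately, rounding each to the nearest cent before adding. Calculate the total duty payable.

¥1,952.53

Line 1 (3197.01, Ravia, 2,122 pairs, ¥23,426.88):
Code 3197.01 is under a tariff-rate quota (threshold 808 pairs). In-quota: 808 pairs at 4%; over-quota: 1,314 pairs at 11%.
Pro-rata value split: in-quota = ¥23,426.88 × 808/2,122 = ¥8,920.32; over-quota = ¥23,426.88 − ¥8,920.32 = ¥14,506.56.
In-quota duty = ¥8,920.32 × 4% = ¥356.81. Over-quota duty = ¥14,506.56 × 11% = ¥1,595.72.
Line duty = ¥356.81 + ¥1,595.72 = ¥1,952.53.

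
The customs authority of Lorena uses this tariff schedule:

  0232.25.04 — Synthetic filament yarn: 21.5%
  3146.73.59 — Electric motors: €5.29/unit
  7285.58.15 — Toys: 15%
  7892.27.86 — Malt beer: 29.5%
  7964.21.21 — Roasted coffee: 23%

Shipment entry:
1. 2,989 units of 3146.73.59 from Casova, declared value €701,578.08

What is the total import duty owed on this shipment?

€15,811.81

Line 1 (3146.73.59, Casova, 2,989 units, €701,578.08):
Base rate for 3146.73.59 is €5.29/unit.
Duty = 2,989 × €5.29 = €15,811.81.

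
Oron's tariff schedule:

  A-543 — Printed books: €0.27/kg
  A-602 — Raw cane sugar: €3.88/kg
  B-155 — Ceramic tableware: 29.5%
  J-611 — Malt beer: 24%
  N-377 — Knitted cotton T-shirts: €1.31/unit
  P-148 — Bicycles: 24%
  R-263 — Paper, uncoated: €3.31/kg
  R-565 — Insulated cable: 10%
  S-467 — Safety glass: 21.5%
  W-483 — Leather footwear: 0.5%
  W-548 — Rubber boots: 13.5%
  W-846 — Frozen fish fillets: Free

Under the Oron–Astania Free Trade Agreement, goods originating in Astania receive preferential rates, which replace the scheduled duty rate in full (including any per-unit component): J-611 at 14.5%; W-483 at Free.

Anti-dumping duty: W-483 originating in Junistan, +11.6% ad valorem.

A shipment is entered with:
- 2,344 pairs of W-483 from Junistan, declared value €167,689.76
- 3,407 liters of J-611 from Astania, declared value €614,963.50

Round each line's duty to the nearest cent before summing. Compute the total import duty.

€109,460.17

Line 1 (W-483, Junistan, 2,344 pairs, €167,689.76):
Base rate for W-483 is 0.5%.
W-483 has an FTA preferential rate, but origin Junistan is not Astania; base rate stands.
Additional duty on W-483 from Junistan: +11.6%. Applied ad valorem rate: 0.5% + 11.6% = 12.1%.
Duty = €167,689.76 × 12.1% = €20,290.46.
Line 2 (J-611, Astania, 3,407 liters, €614,963.50):
Base rate for J-611 is 24%.
Origin Astania qualifies under the Oron–Astania agreement and J-611 is covered: preferential rate 14.5% applies instead.
Duty = €614,963.50 × 14.5% = €89,169.71.
Total = €20,290.46 + €89,169.71 = €109,460.17.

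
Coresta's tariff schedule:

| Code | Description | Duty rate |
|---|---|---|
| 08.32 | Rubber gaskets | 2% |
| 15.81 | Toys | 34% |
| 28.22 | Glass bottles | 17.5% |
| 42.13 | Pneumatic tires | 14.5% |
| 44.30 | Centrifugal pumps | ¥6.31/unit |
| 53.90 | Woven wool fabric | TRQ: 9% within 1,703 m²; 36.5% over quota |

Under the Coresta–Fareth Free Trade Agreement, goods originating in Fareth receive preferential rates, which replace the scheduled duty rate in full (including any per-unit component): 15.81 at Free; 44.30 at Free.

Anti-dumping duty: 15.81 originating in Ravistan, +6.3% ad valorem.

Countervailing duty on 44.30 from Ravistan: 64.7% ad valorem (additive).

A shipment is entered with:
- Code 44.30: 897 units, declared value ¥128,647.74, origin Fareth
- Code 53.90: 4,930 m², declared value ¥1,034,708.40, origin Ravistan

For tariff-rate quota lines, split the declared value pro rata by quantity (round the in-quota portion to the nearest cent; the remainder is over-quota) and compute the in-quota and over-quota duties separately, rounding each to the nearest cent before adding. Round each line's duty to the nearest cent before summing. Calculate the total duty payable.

¥279,376.52

Line 1 (44.30, Fareth, 897 units, ¥128,647.74):
Base rate for 44.30 is ¥6.31/unit.
Origin Fareth qualifies under the Coresta–Fareth agreement and 44.30 is covered: preferential rate Free applies instead.
The additional-duty order on 44.30 targets Ravistan, not Fareth; it does not apply.
Duty = ¥128,647.74 × 0% = ¥0.00.
Line 2 (53.90, Ravistan, 4,930 m², ¥1,034,708.40):
Code 53.90 is under a tariff-rate quota (threshold 1,703 m²). In-quota: 1,703 m² at 9%; over-quota: 3,227 m² at 36.5%.
Pro-rata value split: in-quota = ¥1,034,708.40 × 1,703/4,930 = ¥357,425.64; over-quota = ¥1,034,708.40 − ¥357,425.64 = ¥677,282.76.
In-quota duty = ¥357,425.64 × 9% = ¥32,168.31. Over-quota duty = ¥677,282.76 × 36.5% = ¥247,208.21.
Line duty = ¥32,168.31 + ¥247,208.21 = ¥279,376.52.
Total = ¥0.00 + ¥279,376.52 = ¥279,376.52.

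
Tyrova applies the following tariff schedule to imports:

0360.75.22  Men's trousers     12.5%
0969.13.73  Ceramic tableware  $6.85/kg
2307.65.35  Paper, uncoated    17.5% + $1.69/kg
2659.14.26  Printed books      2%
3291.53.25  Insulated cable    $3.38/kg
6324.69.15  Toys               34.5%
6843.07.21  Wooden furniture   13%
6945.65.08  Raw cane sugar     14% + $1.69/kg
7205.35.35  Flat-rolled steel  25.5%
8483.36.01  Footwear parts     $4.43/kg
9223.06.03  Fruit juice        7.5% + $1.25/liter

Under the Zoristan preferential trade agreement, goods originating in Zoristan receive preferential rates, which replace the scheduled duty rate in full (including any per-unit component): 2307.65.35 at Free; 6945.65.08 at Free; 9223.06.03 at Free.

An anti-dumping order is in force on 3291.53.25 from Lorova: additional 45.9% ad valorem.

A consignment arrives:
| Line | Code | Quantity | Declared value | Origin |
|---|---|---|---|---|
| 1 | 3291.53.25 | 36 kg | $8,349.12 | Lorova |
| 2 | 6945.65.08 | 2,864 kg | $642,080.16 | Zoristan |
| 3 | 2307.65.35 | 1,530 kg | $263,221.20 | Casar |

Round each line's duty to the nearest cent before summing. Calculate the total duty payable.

$52,603.34

Line 1 (3291.53.25, Lorova, 36 kg, $8,349.12):
Base rate for 3291.53.25 is $3.38/kg.
Additional duty on 3291.53.25 from Lorova: +45.9% ad valorem. Applied ad valorem rate = 45.9%.
Duty = $8,349.12 × 45.9% + 36 × $3.38 = $3,953.93.
Line 2 (6945.65.08, Zoristan, 2,864 kg, $642,080.16):
Base rate for 6945.65.08 is 14% + $1.69/kg.
Origin Zoristan qualifies under the Tyrova–Zoristan agreement and 6945.65.08 is covered: preferential rate Free applies instead.
Duty = $642,080.16 × 0% = $0.00.
Line 3 (2307.65.35, Casar, 1,530 kg, $263,221.20):
Base rate for 2307.65.35 is 17.5% + $1.69/kg.
2307.65.35 has an FTA preferential rate, but origin Casar is not Zoristan; base rate stands.
Duty = $263,221.20 × 17.5% + 1,530 × $1.69 = $48,649.41.
Total = $3,953.93 + $0.00 + $48,649.41 = $52,603.34.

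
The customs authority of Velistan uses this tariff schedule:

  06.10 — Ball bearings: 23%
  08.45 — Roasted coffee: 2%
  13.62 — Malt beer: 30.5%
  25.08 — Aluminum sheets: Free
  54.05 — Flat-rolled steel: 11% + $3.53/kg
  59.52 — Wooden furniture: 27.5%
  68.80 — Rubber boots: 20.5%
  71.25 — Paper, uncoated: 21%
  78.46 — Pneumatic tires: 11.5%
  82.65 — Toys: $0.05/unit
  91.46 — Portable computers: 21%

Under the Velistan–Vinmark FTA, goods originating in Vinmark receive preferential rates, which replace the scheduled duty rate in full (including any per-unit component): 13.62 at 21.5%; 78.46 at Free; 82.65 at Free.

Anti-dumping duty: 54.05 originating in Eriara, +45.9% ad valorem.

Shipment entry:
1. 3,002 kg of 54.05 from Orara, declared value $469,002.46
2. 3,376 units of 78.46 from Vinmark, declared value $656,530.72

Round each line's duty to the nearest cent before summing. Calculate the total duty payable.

Line 1 (54.05, Orara, 3,002 kg, $469,002.46):
Base rate for 54.05 is 11% + $3.53/kg.
The additional-duty order on 54.05 targets Eriara, not Orara; it does not apply.
Duty = $469,002.46 × 11% + 3,002 × $3.53 = $62,187.33.
Line 2 (78.46, Vinmark, 3,376 units, $656,530.72):
Base rate for 78.46 is 11.5%.
Origin Vinmark qualifies under the Velistan–Vinmark agreement and 78.46 is covered: preferential rate Free applies instead.
Duty = $656,530.72 × 0% = $0.00.
Total = $62,187.33 + $0.00 = $62,187.33.

$62,187.33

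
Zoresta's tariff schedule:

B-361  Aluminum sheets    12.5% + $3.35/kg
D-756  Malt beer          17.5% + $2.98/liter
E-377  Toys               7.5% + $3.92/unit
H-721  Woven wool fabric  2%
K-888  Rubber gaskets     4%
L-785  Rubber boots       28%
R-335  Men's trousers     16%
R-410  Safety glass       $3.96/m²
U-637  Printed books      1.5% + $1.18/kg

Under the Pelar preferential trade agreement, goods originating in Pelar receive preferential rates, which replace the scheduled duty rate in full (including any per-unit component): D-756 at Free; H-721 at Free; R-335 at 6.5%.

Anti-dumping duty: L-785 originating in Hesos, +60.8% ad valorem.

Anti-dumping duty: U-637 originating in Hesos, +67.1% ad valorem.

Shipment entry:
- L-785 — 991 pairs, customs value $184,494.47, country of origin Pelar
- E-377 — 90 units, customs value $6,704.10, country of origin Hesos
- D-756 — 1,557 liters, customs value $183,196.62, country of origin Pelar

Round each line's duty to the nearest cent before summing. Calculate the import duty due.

Line 1 (L-785, Pelar, 991 pairs, $184,494.47):
Base rate for L-785 is 28%.
Origin Pelar is the FTA partner but L-785 is not on the preference list; base rate stands.
The additional-duty order on L-785 targets Hesos, not Pelar; it does not apply.
Duty = $184,494.47 × 28% = $51,658.45.
Line 2 (E-377, Hesos, 90 units, $6,704.10):
Base rate for E-377 is 7.5% + $3.92/unit.
Duty = $6,704.10 × 7.5% + 90 × $3.92 = $855.61.
Line 3 (D-756, Pelar, 1,557 liters, $183,196.62):
Base rate for D-756 is 17.5% + $2.98/liter.
Origin Pelar qualifies under the Zoresta–Pelar agreement and D-756 is covered: preferential rate Free applies instead.
Duty = $183,196.62 × 0% = $0.00.
Total = $51,658.45 + $855.61 + $0.00 = $52,514.06.

$52,514.06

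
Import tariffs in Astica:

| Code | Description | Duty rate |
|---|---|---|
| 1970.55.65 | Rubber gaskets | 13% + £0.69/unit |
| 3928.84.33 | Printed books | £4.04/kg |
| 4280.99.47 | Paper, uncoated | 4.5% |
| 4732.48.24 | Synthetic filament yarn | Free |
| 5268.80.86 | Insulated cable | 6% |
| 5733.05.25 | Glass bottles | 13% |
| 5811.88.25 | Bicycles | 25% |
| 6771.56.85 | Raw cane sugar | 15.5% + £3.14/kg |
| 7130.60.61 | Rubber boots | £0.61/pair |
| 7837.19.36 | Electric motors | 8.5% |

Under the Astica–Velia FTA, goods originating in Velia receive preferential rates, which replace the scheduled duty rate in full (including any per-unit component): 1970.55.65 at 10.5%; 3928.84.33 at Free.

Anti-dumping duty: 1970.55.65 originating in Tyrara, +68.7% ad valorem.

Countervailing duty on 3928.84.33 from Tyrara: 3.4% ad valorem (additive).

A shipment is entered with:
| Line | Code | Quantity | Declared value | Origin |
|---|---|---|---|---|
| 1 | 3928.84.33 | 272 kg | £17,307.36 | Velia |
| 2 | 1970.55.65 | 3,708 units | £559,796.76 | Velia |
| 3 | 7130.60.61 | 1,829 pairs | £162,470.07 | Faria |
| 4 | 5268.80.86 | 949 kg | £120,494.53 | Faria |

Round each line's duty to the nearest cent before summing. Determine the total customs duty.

Line 1 (3928.84.33, Velia, 272 kg, £17,307.36):
Base rate for 3928.84.33 is £4.04/kg.
Origin Velia qualifies under the Astica–Velia agreement and 3928.84.33 is covered: preferential rate Free applies instead.
The additional-duty order on 3928.84.33 targets Tyrara, not Velia; it does not apply.
Duty = £17,307.36 × 0% = £0.00.
Line 2 (1970.55.65, Velia, 3,708 units, £559,796.76):
Base rate for 1970.55.65 is 13% + £0.69/unit.
Origin Velia qualifies under the Astica–Velia agreement and 1970.55.65 is covered: preferential rate 10.5% applies instead.
The additional-duty order on 1970.55.65 targets Tyrara, not Velia; it does not apply.
Duty = £559,796.76 × 10.5% = £58,778.66.
Line 3 (7130.60.61, Faria, 1,829 pairs, £162,470.07):
Base rate for 7130.60.61 is £0.61/pair.
Duty = 1,829 × £0.61 = £1,115.69.
Line 4 (5268.80.86, Faria, 949 kg, £120,494.53):
Base rate for 5268.80.86 is 6%.
Duty = £120,494.53 × 6% = £7,229.67.
Total = £0.00 + £58,778.66 + £1,115.69 + £7,229.67 = £67,124.02.

£67,124.02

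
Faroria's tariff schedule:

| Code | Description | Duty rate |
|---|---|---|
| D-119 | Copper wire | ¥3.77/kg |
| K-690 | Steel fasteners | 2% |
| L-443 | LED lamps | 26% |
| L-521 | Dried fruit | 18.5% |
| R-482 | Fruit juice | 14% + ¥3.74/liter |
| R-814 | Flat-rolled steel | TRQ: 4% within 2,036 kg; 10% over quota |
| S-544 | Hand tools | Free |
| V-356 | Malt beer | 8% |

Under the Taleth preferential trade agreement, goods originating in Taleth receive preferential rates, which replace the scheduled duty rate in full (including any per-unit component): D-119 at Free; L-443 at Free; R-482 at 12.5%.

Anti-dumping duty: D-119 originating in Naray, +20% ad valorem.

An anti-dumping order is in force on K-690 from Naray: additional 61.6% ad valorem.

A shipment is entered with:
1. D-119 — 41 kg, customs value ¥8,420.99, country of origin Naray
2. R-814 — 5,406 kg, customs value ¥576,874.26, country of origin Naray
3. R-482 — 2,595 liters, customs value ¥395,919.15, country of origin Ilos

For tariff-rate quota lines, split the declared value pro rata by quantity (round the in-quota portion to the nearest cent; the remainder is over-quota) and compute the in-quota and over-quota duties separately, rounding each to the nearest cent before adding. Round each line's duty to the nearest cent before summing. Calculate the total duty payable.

¥111,624.48

Line 1 (D-119, Naray, 41 kg, ¥8,420.99):
Base rate for D-119 is ¥3.77/kg.
D-119 has an FTA preferential rate, but origin Naray is not Taleth; base rate stands.
Additional duty on D-119 from Naray: +20% ad valorem. Applied ad valorem rate = 20%.
Duty = ¥8,420.99 × 20% + 41 × ¥3.77 = ¥1,838.77.
Line 2 (R-814, Naray, 5,406 kg, ¥576,874.26):
Code R-814 is under a tariff-rate quota (threshold 2,036 kg). In-quota: 2,036 kg at 4%; over-quota: 3,370 kg at 10%.
Pro-rata value split: in-quota = ¥576,874.26 × 2,036/5,406 = ¥217,261.56; over-quota = ¥576,874.26 − ¥217,261.56 = ¥359,612.70.
In-quota duty = ¥217,261.56 × 4% = ¥8,690.46. Over-quota duty = ¥359,612.70 × 10% = ¥35,961.27.
Line duty = ¥8,690.46 + ¥35,961.27 = ¥44,651.73.
Line 3 (R-482, Ilos, 2,595 liters, ¥395,919.15):
Base rate for R-482 is 14% + ¥3.74/liter.
R-482 has an FTA preferential rate, but origin Ilos is not Taleth; base rate stands.
Duty = ¥395,919.15 × 14% + 2,595 × ¥3.74 = ¥65,133.98.
Total = ¥1,838.77 + ¥44,651.73 + ¥65,133.98 = ¥111,624.48.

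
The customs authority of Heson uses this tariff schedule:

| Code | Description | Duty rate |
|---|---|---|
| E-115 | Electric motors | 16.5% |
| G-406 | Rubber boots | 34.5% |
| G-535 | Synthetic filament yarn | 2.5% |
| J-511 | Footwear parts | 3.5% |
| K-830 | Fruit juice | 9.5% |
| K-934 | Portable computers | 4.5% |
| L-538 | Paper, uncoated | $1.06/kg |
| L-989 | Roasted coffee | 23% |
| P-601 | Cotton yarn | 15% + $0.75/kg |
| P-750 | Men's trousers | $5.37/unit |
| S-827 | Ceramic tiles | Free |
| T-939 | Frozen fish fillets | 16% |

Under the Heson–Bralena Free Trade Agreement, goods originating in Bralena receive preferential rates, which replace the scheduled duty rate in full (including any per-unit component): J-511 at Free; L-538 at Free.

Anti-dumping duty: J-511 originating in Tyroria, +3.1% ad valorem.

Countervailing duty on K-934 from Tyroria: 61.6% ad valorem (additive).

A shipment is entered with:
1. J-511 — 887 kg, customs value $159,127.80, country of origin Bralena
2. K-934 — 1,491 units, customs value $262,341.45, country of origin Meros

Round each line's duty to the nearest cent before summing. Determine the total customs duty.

Line 1 (J-511, Bralena, 887 kg, $159,127.80):
Base rate for J-511 is 3.5%.
Origin Bralena qualifies under the Heson–Bralena agreement and J-511 is covered: preferential rate Free applies instead.
The additional-duty order on J-511 targets Tyroria, not Bralena; it does not apply.
Duty = $159,127.80 × 0% = $0.00.
Line 2 (K-934, Meros, 1,491 units, $262,341.45):
Base rate for K-934 is 4.5%.
The additional-duty order on K-934 targets Tyroria, not Meros; it does not apply.
Duty = $262,341.45 × 4.5% = $11,805.37.
Total = $0.00 + $11,805.37 = $11,805.37.

$11,805.37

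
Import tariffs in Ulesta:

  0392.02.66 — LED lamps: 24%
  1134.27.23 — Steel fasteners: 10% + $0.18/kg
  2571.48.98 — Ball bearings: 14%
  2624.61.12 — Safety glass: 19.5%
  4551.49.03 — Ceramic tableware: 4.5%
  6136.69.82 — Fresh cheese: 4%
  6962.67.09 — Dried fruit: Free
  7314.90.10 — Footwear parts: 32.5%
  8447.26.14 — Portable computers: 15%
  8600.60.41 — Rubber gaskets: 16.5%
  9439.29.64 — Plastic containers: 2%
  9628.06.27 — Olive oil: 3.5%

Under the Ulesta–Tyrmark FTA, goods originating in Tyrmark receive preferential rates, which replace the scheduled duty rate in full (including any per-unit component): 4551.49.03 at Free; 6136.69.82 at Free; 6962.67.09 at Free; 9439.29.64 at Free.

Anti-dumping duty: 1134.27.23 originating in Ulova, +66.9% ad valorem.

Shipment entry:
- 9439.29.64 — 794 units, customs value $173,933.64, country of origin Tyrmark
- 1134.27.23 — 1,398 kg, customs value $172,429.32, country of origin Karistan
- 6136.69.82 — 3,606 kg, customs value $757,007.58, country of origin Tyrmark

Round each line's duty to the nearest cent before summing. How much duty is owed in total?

Line 1 (9439.29.64, Tyrmark, 794 units, $173,933.64):
Base rate for 9439.29.64 is 2%.
Origin Tyrmark qualifies under the Ulesta–Tyrmark agreement and 9439.29.64 is covered: preferential rate Free applies instead.
Duty = $173,933.64 × 0% = $0.00.
Line 2 (1134.27.23, Karistan, 1,398 kg, $172,429.32):
Base rate for 1134.27.23 is 10% + $0.18/kg.
The additional-duty order on 1134.27.23 targets Ulova, not Karistan; it does not apply.
Duty = $172,429.32 × 10% + 1,398 × $0.18 = $17,494.57.
Line 3 (6136.69.82, Tyrmark, 3,606 kg, $757,007.58):
Base rate for 6136.69.82 is 4%.
Origin Tyrmark qualifies under the Ulesta–Tyrmark agreement and 6136.69.82 is covered: preferential rate Free applies instead.
Duty = $757,007.58 × 0% = $0.00.
Total = $0.00 + $17,494.57 + $0.00 = $17,494.57.

$17,494.57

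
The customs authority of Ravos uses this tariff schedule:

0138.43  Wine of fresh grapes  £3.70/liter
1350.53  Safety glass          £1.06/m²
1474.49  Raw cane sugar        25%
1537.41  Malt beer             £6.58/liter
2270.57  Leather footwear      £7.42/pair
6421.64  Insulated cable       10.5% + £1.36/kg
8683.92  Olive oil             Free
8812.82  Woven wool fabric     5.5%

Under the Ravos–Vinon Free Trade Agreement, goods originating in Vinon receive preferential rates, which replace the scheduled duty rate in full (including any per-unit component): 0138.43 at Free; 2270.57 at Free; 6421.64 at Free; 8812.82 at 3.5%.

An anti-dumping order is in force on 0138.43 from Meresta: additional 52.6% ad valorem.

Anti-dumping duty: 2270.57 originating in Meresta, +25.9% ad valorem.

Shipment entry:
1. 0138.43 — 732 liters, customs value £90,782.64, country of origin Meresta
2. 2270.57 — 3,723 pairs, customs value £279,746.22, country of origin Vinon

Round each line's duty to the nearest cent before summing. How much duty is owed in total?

£50,460.07

Line 1 (0138.43, Meresta, 732 liters, £90,782.64):
Base rate for 0138.43 is £3.70/liter.
0138.43 has an FTA preferential rate, but origin Meresta is not Vinon; base rate stands.
Additional duty on 0138.43 from Meresta: +52.6% ad valorem. Applied ad valorem rate = 52.6%.
Duty = £90,782.64 × 52.6% + 732 × £3.70 = £50,460.07.
Line 2 (2270.57, Vinon, 3,723 pairs, £279,746.22):
Base rate for 2270.57 is £7.42/pair.
Origin Vinon qualifies under the Ravos–Vinon agreement and 2270.57 is covered: preferential rate Free applies instead.
The additional-duty order on 2270.57 targets Meresta, not Vinon; it does not apply.
Duty = £279,746.22 × 0% = £0.00.
Total = £50,460.07 + £0.00 = £50,460.07.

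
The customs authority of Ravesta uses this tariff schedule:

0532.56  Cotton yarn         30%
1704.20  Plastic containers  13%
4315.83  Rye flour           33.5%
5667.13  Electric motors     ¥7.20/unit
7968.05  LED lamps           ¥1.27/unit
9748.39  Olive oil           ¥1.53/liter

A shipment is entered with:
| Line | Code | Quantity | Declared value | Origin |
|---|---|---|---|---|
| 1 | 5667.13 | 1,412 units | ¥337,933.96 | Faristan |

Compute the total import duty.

¥10,166.40

Line 1 (5667.13, Faristan, 1,412 units, ¥337,933.96):
Base rate for 5667.13 is ¥7.20/unit.
Duty = 1,412 × ¥7.20 = ¥10,166.40.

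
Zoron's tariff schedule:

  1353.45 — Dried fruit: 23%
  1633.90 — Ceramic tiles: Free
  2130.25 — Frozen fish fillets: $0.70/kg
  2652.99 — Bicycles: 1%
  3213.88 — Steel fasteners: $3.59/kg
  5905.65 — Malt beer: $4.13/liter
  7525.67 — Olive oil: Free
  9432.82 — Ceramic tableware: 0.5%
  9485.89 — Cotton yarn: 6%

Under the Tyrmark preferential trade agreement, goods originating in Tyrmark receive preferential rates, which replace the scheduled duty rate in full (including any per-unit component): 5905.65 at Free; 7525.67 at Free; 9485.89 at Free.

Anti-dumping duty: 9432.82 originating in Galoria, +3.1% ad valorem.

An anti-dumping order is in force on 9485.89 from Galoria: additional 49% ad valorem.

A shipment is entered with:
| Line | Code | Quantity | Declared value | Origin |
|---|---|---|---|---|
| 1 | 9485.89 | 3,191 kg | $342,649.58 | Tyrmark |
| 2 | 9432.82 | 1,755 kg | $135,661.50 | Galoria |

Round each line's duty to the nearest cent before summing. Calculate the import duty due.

Line 1 (9485.89, Tyrmark, 3,191 kg, $342,649.58):
Base rate for 9485.89 is 6%.
Origin Tyrmark qualifies under the Zoron–Tyrmark agreement and 9485.89 is covered: preferential rate Free applies instead.
The additional-duty order on 9485.89 targets Galoria, not Tyrmark; it does not apply.
Duty = $342,649.58 × 0% = $0.00.
Line 2 (9432.82, Galoria, 1,755 kg, $135,661.50):
Base rate for 9432.82 is 0.5%.
Additional duty on 9432.82 from Galoria: +3.1%. Applied ad valorem rate: 0.5% + 3.1% = 3.6%.
Duty = $135,661.50 × 3.6% = $4,883.81.
Total = $0.00 + $4,883.81 = $4,883.81.

$4,883.81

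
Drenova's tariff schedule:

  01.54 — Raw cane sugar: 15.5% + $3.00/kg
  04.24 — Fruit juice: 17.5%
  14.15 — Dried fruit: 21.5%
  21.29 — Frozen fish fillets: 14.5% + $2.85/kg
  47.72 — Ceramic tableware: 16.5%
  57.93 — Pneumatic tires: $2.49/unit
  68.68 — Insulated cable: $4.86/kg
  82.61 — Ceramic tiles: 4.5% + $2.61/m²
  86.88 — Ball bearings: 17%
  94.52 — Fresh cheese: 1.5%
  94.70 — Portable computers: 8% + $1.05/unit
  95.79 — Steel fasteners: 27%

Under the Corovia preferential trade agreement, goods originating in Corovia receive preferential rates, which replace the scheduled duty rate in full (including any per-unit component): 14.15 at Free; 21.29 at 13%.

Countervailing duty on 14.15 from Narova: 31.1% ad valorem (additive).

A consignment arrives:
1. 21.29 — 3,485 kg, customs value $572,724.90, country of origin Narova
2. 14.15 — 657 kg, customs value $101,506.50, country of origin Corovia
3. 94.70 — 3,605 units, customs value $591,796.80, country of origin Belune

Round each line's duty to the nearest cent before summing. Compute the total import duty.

$144,106.35

Line 1 (21.29, Narova, 3,485 kg, $572,724.90):
Base rate for 21.29 is 14.5% + $2.85/kg.
21.29 has an FTA preferential rate, but origin Narova is not Corovia; base rate stands.
Duty = $572,724.90 × 14.5% + 3,485 × $2.85 = $92,977.36.
Line 2 (14.15, Corovia, 657 kg, $101,506.50):
Base rate for 14.15 is 21.5%.
Origin Corovia qualifies under the Drenova–Corovia agreement and 14.15 is covered: preferential rate Free applies instead.
The additional-duty order on 14.15 targets Narova, not Corovia; it does not apply.
Duty = $101,506.50 × 0% = $0.00.
Line 3 (94.70, Belune, 3,605 units, $591,796.80):
Base rate for 94.70 is 8% + $1.05/unit.
Duty = $591,796.80 × 8% + 3,605 × $1.05 = $51,128.99.
Total = $92,977.36 + $0.00 + $51,128.99 = $144,106.35.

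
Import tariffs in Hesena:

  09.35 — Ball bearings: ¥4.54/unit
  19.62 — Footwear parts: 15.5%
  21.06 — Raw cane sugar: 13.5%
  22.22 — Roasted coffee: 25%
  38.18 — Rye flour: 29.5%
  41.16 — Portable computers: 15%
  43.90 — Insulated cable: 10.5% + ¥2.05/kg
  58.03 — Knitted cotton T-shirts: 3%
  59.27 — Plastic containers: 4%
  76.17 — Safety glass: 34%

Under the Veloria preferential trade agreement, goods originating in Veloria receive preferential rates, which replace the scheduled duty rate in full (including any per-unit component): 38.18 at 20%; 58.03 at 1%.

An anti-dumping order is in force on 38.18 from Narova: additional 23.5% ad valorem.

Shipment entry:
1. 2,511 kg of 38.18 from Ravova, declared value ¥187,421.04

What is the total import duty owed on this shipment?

Line 1 (38.18, Ravova, 2,511 kg, ¥187,421.04):
Base rate for 38.18 is 29.5%.
38.18 has an FTA preferential rate, but origin Ravova is not Veloria; base rate stands.
The additional-duty order on 38.18 targets Narova, not Ravova; it does not apply.
Duty = ¥187,421.04 × 29.5% = ¥55,289.21.

¥55,289.21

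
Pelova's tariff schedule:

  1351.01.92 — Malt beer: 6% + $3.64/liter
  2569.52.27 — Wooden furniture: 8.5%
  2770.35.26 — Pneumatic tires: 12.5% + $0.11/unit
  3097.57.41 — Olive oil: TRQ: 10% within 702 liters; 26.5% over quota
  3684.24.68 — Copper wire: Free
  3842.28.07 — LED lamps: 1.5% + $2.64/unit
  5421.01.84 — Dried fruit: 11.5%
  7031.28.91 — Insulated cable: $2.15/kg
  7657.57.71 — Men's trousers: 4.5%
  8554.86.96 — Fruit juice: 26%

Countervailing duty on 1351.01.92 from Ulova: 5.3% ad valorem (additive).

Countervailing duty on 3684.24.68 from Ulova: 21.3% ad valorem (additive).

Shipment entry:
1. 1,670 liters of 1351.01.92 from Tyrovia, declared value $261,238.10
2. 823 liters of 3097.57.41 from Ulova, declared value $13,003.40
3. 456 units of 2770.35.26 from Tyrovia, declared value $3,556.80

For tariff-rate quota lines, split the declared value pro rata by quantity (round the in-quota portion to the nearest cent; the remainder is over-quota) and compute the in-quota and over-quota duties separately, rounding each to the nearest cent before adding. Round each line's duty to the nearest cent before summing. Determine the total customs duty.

$23,863.64

Line 1 (1351.01.92, Tyrovia, 1,670 liters, $261,238.10):
Base rate for 1351.01.92 is 6% + $3.64/liter.
The additional-duty order on 1351.01.92 targets Ulova, not Tyrovia; it does not apply.
Duty = $261,238.10 × 6% + 1,670 × $3.64 = $21,753.09.
Line 2 (3097.57.41, Ulova, 823 liters, $13,003.40):
Code 3097.57.41 is under a tariff-rate quota (threshold 702 liters). In-quota: 702 liters at 10%; over-quota: 121 liters at 26.5%.
Pro-rata value split: in-quota = $13,003.40 × 702/823 = $11,091.60; over-quota = $13,003.40 − $11,091.60 = $1,911.80.
In-quota duty = $11,091.60 × 10% = $1,109.16. Over-quota duty = $1,911.80 × 26.5% = $506.63.
Line duty = $1,109.16 + $506.63 = $1,615.79.
Line 3 (2770.35.26, Tyrovia, 456 units, $3,556.80):
Base rate for 2770.35.26 is 12.5% + $0.11/unit.
Duty = $3,556.80 × 12.5% + 456 × $0.11 = $494.76.
Total = $21,753.09 + $1,615.79 + $494.76 = $23,863.64.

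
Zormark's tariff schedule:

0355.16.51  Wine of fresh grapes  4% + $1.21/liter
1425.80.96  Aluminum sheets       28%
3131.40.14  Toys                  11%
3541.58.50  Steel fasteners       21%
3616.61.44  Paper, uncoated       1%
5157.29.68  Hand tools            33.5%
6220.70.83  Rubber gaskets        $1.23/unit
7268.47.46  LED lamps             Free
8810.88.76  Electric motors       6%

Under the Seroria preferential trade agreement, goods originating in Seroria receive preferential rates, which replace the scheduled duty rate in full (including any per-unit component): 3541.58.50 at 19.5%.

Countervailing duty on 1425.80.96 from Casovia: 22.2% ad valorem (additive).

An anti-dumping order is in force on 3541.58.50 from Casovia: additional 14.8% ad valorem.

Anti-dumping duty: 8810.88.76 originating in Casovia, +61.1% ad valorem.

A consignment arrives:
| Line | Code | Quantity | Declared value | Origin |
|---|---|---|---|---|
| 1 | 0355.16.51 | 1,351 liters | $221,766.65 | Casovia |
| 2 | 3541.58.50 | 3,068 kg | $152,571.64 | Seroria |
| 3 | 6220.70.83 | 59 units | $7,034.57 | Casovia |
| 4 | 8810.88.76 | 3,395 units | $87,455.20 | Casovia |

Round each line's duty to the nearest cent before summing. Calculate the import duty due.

$99,011.86

Line 1 (0355.16.51, Casovia, 1,351 liters, $221,766.65):
Base rate for 0355.16.51 is 4% + $1.21/liter.
Duty = $221,766.65 × 4% + 1,351 × $1.21 = $10,505.38.
Line 2 (3541.58.50, Seroria, 3,068 kg, $152,571.64):
Base rate for 3541.58.50 is 21%.
Origin Seroria qualifies under the Zormark–Seroria agreement and 3541.58.50 is covered: preferential rate 19.5% applies instead.
The additional-duty order on 3541.58.50 targets Casovia, not Seroria; it does not apply.
Duty = $152,571.64 × 19.5% = $29,751.47.
Line 3 (6220.70.83, Casovia, 59 units, $7,034.57):
Base rate for 6220.70.83 is $1.23/unit.
Duty = 59 × $1.23 = $72.57.
Line 4 (8810.88.76, Casovia, 3,395 units, $87,455.20):
Base rate for 8810.88.76 is 6%.
Additional duty on 8810.88.76 from Casovia: +61.1%. Applied ad valorem rate: 6% + 61.1% = 67.1%.
Duty = $87,455.20 × 67.1% = $58,682.44.
Total = $10,505.38 + $29,751.47 + $72.57 + $58,682.44 = $99,011.86.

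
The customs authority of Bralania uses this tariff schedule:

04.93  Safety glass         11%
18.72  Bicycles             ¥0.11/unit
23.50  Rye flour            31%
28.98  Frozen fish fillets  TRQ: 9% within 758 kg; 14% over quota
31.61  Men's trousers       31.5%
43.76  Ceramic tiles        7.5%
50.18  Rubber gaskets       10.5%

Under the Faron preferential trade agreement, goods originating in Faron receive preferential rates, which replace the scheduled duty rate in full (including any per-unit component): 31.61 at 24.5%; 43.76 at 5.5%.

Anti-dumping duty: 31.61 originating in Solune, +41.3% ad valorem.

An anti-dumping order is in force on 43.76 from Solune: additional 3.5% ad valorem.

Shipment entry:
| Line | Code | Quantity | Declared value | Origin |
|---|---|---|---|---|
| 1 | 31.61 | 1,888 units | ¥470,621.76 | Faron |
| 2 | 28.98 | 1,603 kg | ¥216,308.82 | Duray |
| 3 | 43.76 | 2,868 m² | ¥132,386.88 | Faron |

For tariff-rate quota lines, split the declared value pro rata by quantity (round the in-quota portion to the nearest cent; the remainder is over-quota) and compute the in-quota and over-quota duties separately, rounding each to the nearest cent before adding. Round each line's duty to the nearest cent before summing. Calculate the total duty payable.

Line 1 (31.61, Faron, 1,888 units, ¥470,621.76):
Base rate for 31.61 is 31.5%.
Origin Faron qualifies under the Bralania–Faron agreement and 31.61 is covered: preferential rate 24.5% applies instead.
The additional-duty order on 31.61 targets Solune, not Faron; it does not apply.
Duty = ¥470,621.76 × 24.5% = ¥115,302.33.
Line 2 (28.98, Duray, 1,603 kg, ¥216,308.82):
Code 28.98 is under a tariff-rate quota (threshold 758 kg). In-quota: 758 kg at 9%; over-quota: 845 kg at 14%.
Pro-rata value split: in-quota = ¥216,308.82 × 758/1,603 = ¥102,284.52; over-quota = ¥216,308.82 − ¥102,284.52 = ¥114,024.30.
In-quota duty = ¥102,284.52 × 9% = ¥9,205.61. Over-quota duty = ¥114,024.30 × 14% = ¥15,963.40.
Line duty = ¥9,205.61 + ¥15,963.40 = ¥25,169.01.
Line 3 (43.76, Faron, 2,868 m², ¥132,386.88):
Base rate for 43.76 is 7.5%.
Origin Faron qualifies under the Bralania–Faron agreement and 43.76 is covered: preferential rate 5.5% applies instead.
The additional-duty order on 43.76 targets Solune, not Faron; it does not apply.
Duty = ¥132,386.88 × 5.5% = ¥7,281.28.
Total = ¥115,302.33 + ¥25,169.01 + ¥7,281.28 = ¥147,752.62.

¥147,752.62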